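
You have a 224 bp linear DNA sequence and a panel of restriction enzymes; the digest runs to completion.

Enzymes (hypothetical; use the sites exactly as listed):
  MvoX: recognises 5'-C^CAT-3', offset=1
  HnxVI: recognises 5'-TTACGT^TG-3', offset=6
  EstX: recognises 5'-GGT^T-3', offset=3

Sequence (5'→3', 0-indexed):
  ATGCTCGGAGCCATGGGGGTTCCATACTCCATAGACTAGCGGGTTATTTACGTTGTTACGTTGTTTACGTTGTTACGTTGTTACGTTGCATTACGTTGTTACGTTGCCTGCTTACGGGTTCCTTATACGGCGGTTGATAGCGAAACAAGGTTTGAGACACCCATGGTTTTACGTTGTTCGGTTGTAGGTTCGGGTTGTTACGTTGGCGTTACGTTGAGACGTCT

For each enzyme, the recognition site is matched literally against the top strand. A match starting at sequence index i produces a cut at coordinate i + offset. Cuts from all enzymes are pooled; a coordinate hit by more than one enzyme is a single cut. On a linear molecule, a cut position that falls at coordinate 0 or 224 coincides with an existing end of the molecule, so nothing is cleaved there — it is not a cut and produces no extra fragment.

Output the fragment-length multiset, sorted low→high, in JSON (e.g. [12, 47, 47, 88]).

Site scan:
  MvoX (CCAT, off=1): starts [10, 21, 28, 160] → cuts [11, 22, 29, 161]
  HnxVI (TTACGTTG, off=6): starts [47, 55, 64, 72, 80, 90, 98, 168, 197, 208] → cuts [53, 61, 70, 78, 86, 96, 104, 174, 203, 214]
  EstX (GGTT, off=3): starts [17, 41, 116, 131, 148, 164, 179, 186, 192] → cuts [20, 44, 119, 134, 151, 167, 182, 189, 195]

All cut coordinates (distinct, sorted): [11, 20, 22, 29, 44, 53, 61, 70, 78, 86, 96, 104, 119, 134, 151, 161, 167, 174, 182, 189, 195, 203, 214]

Fragment lengths:
  [0,11): 11 bp
  [11,20): 9 bp
  [20,22): 2 bp
  [22,29): 7 bp
  [29,44): 15 bp
  [44,53): 9 bp
  [53,61): 8 bp
  [61,70): 9 bp
  [70,78): 8 bp
  [78,86): 8 bp
  [86,96): 10 bp
  [96,104): 8 bp
  [104,119): 15 bp
  [119,134): 15 bp
  [134,151): 17 bp
  [151,161): 10 bp
  [161,167): 6 bp
  [167,174): 7 bp
  [174,182): 8 bp
  [182,189): 7 bp
  [189,195): 6 bp
  [195,203): 8 bp
  [203,214): 11 bp
  [214,224): 10 bp

[2,6,6,7,7,7,8,8,8,8,8,8,9,9,9,10,10,10,11,11,15,15,15,17]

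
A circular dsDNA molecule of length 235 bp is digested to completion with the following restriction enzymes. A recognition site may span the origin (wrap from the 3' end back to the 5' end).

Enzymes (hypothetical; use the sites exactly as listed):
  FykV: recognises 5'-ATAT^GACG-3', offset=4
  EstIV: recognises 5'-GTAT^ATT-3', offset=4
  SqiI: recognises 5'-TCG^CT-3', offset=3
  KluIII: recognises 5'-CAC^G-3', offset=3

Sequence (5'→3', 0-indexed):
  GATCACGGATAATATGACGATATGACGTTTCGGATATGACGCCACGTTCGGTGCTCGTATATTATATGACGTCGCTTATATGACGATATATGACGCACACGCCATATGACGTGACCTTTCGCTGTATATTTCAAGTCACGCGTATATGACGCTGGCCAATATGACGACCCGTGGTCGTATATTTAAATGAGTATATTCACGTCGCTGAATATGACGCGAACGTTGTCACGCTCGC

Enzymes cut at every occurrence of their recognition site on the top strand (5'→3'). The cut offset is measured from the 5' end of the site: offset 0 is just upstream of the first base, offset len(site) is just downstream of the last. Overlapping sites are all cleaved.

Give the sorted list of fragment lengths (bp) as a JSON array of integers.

[4,6,6,7,7,7,7,8,8,8,8,9,9,10,12,12,14,14,14,15,15,17,18]

Site scan:
  FykV ATATGACG/4: at [11, 19, 33, 63, 77, 87, 103, 143, 158, 208] ⇒ [15, 23, 37, 67, 81, 91, 107, 147, 162, 212]
  EstIV GTATATT/4: at [56, 123, 176, 190] ⇒ [60, 127, 180, 194]
  SqiI TCGCT/3: at [71, 118, 201] ⇒ [74, 121, 204]
  KluIII CACG/3: at [3, 42, 97, 136, 197, 226] ⇒ [6, 45, 100, 139, 200, 229]

All cut coordinates (distinct, sorted): [6, 15, 23, 37, 45, 60, 67, 74, 81, 91, 100, 107, 121, 127, 139, 147, 162, 180, 194, 200, 204, 212, 229]

Fragments:
  6→15: 9 bp
  15→23: 8 bp
  23→37: 14 bp
  37→45: 8 bp
  45→60: 15 bp
  60→67: 7 bp
  67→74: 7 bp
  74→81: 7 bp
  81→91: 10 bp
  91→100: 9 bp
  100→107: 7 bp
  107→121: 14 bp
  121→127: 6 bp
  127→139: 12 bp
  139→147: 8 bp
  147→162: 15 bp
  162→180: 18 bp
  180→194: 14 bp
  194→200: 6 bp
  200→204: 4 bp
  204→212: 8 bp
  212→229: 17 bp
  229→6 (wrap): 235-229+6 = 12 bp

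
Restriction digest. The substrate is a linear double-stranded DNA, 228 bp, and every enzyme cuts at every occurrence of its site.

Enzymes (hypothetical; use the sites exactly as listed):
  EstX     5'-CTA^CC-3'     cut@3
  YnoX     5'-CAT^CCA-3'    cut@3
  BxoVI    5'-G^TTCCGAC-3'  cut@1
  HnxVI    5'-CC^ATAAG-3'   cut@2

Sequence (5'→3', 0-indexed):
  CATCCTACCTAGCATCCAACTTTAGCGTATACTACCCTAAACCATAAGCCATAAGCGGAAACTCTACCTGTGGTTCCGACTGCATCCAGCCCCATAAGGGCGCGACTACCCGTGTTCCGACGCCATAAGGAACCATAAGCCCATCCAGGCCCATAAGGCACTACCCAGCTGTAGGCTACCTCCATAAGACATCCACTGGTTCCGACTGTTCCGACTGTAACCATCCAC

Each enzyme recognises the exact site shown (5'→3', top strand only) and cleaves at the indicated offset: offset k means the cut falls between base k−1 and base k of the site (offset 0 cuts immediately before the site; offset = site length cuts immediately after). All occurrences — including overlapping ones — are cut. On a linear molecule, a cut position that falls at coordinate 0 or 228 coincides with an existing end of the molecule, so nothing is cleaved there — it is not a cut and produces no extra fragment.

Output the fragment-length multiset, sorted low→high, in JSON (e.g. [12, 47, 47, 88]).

[4,5,6,7,7,7,7,8,8,8,9,9,9,10,10,10,11,12,15,15,16,16,19]

Scan for sites:
  EstX CTACC/3: at [4, 31, 63, 105, 160, 175] ⇒ [7, 34, 66, 108, 163, 178]
  YnoX CATCCA/3: at [12, 82, 141, 189, 221] ⇒ [15, 85, 144, 192, 224]
  BxoVI GTTCCGAC/1: at [72, 113, 198, 207] ⇒ [73, 114, 199, 208]
  HnxVI CCATAAG/2: at [41, 48, 91, 122, 132, 150, 181] ⇒ [43, 50, 93, 124, 134, 152, 183]

Pooled cuts: [7, 15, 34, 43, 50, 66, 73, 85, 93, 108, 114, 124, 134, 144, 152, 163, 178, 183, 192, 199, 208, 224]

Fragments:
  [0,7): 7 bp
  [7,15): 8 bp
  [15,34): 19 bp
  [34,43): 9 bp
  [43,50): 7 bp
  [50,66): 16 bp
  [66,73): 7 bp
  [73,85): 12 bp
  [85,93): 8 bp
  [93,108): 15 bp
  [108,114): 6 bp
  [114,124): 10 bp
  [124,134): 10 bp
  [134,144): 10 bp
  [144,152): 8 bp
  [152,163): 11 bp
  [163,178): 15 bp
  [178,183): 5 bp
  [183,192): 9 bp
  [192,199): 7 bp
  [199,208): 9 bp
  [208,224): 16 bp
  [224,228): 4 bp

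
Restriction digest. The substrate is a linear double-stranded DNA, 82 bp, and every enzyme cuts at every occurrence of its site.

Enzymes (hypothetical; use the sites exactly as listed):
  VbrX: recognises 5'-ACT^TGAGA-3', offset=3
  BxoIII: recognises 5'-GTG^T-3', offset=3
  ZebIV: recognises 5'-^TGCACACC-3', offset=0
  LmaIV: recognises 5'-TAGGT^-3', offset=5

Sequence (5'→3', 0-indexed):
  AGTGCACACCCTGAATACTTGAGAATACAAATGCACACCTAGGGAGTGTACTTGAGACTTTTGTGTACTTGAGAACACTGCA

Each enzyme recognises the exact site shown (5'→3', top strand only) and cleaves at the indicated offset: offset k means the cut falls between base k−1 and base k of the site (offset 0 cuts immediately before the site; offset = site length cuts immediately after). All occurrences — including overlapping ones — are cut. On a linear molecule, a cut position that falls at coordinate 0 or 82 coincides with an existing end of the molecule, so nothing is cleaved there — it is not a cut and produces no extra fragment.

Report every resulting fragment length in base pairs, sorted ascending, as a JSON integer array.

Per-enzyme occurrences:
  VbrX (ACTTGAGA, off=3): starts [16, 49, 66] → cuts [19, 52, 69]
  BxoIII (GTGT, off=3): starts [45, 62] → cuts [48, 65]
  ZebIV (TGCACACC, off=0): starts [2, 31] → cuts [2, 31]
  LmaIV (TAGGT, off=5): no sites

All cut coordinates (distinct, sorted): [2, 19, 31, 48, 52, 65, 69]

Fragment lengths:
  [0,2): 2 bp
  [2,19): 17 bp
  [19,31): 12 bp
  [31,48): 17 bp
  [48,52): 4 bp
  [52,65): 13 bp
  [65,69): 4 bp
  [69,82): 13 bp

[2,4,4,12,13,13,17,17]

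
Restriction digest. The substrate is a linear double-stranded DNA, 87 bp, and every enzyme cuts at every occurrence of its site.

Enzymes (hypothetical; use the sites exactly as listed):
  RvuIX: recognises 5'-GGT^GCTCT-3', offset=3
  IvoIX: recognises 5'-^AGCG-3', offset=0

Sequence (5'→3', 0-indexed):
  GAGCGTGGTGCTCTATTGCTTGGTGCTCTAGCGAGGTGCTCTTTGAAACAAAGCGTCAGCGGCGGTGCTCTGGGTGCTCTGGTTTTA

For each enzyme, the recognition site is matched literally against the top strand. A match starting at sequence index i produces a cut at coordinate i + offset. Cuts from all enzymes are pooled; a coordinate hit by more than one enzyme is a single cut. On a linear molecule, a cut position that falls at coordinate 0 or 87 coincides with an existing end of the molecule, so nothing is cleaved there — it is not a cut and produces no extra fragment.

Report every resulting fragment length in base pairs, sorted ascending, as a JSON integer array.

[1,5,6,8,8,9,9,12,14,15]

Site scan:
  RvuIX (GGTGCTCT, off=3): starts [6, 21, 34, 63, 72] → cuts [9, 24, 37, 66, 75]
  IvoIX (AGCG, off=0): starts [1, 29, 51, 57] → cuts [1, 29, 51, 57]

Pooled cuts: [1, 9, 24, 29, 37, 51, 57, 66, 75]

Fragment lengths:
  [0,1): 1 bp
  [1,9): 8 bp
  [9,24): 15 bp
  [24,29): 5 bp
  [29,37): 8 bp
  [37,51): 14 bp
  [51,57): 6 bp
  [57,66): 9 bp
  [66,75): 9 bp
  [75,87): 12 bp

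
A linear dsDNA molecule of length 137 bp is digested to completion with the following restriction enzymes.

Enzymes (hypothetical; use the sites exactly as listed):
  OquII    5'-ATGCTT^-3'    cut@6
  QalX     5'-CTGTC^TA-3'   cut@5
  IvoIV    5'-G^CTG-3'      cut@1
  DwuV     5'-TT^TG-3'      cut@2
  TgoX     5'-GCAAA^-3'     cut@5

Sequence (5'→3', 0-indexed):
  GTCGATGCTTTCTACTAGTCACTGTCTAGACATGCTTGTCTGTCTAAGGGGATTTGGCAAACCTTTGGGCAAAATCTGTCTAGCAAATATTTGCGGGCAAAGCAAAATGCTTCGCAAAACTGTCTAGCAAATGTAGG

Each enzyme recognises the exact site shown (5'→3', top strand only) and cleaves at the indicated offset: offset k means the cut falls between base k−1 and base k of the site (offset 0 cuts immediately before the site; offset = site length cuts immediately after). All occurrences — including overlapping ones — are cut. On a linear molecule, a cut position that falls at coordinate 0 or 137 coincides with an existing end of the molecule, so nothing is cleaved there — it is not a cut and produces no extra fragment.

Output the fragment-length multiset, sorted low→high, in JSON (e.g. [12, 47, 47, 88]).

[4,4,5,6,6,6,6,7,7,7,7,7,8,10,10,10,11,16]

Scan for sites:
  OquII (ATGCTT, off=6): starts [4, 31, 106] → cuts [10, 37, 112]
  QalX (CTGTCTA, off=5): starts [21, 39, 75, 119] → cuts [26, 44, 80, 124]
  IvoIV (GCTG, off=1): no sites
  DwuV (TTTG, off=2): starts [52, 63, 89] → cuts [54, 65, 91]
  TgoX (GCAAA, off=5): starts [56, 68, 82, 96, 101, 113, 126] → cuts [61, 73, 87, 101, 106, 118, 131]

All cut coordinates (distinct, sorted): [10, 26, 37, 44, 54, 61, 65, 73, 80, 87, 91, 101, 106, 112, 118, 124, 131]

Fragments:
  [0,10): 10 bp
  [10,26): 16 bp
  [26,37): 11 bp
  [37,44): 7 bp
  [44,54): 10 bp
  [54,61): 7 bp
  [61,65): 4 bp
  [65,73): 8 bp
  [73,80): 7 bp
  [80,87): 7 bp
  [87,91): 4 bp
  [91,101): 10 bp
  [101,106): 5 bp
  [106,112): 6 bp
  [112,118): 6 bp
  [118,124): 6 bp
  [124,131): 7 bp
  [131,137): 6 bp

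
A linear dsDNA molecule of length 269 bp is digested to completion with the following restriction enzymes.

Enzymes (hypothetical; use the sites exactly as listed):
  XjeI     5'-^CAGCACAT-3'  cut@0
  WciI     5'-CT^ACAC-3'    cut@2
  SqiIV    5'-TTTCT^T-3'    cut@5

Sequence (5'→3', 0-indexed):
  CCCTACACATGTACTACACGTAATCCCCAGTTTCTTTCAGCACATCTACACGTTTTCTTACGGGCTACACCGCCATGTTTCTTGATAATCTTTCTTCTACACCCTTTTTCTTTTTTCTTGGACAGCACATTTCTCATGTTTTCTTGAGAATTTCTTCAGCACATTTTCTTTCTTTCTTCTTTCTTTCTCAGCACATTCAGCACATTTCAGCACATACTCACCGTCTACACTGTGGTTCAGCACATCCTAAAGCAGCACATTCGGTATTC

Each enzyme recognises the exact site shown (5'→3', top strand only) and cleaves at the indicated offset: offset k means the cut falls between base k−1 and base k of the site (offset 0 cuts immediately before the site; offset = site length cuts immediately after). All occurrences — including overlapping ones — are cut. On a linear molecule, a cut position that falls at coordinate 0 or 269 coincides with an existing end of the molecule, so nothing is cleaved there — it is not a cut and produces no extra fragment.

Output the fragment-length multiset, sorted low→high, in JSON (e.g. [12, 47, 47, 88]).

Scan for sites:
  XjeI CAGCACAT/0: at [37, 122, 156, 188, 197, 207, 237, 252] ⇒ [37, 122, 156, 188, 197, 207, 237, 252]
  WciI CTACAC/2: at [2, 13, 45, 64, 96, 224] ⇒ [4, 15, 47, 66, 98, 226]
  SqiIV TTTCTT/5: at [30, 53, 77, 90, 106, 113, 139, 150, 164, 168, 172, 179] ⇒ [35, 58, 82, 95, 111, 118, 144, 155, 169, 173, 177, 184]

All cut coordinates (distinct, sorted): [4, 15, 35, 37, 47, 58, 66, 82, 95, 98, 111, 118, 122, 144, 155, 156, 169, 173, 177, 184, 188, 197, 207, 226, 237, 252]

Fragment lengths:
  [0,4): 4 bp
  [4,15): 11 bp
  [15,35): 20 bp
  [35,37): 2 bp
  [37,47): 10 bp
  [47,58): 11 bp
  [58,66): 8 bp
  [66,82): 16 bp
  [82,95): 13 bp
  [95,98): 3 bp
  [98,111): 13 bp
  [111,118): 7 bp
  [118,122): 4 bp
  [122,144): 22 bp
  [144,155): 11 bp
  [155,156): 1 bp
  [156,169): 13 bp
  [169,173): 4 bp
  [173,177): 4 bp
  [177,184): 7 bp
  [184,188): 4 bp
  [188,197): 9 bp
  [197,207): 10 bp
  [207,226): 19 bp
  [226,237): 11 bp
  [237,252): 15 bp
  [252,269): 17 bp

[1,2,3,4,4,4,4,4,7,7,8,9,10,10,11,11,11,11,13,13,13,15,16,17,19,20,22]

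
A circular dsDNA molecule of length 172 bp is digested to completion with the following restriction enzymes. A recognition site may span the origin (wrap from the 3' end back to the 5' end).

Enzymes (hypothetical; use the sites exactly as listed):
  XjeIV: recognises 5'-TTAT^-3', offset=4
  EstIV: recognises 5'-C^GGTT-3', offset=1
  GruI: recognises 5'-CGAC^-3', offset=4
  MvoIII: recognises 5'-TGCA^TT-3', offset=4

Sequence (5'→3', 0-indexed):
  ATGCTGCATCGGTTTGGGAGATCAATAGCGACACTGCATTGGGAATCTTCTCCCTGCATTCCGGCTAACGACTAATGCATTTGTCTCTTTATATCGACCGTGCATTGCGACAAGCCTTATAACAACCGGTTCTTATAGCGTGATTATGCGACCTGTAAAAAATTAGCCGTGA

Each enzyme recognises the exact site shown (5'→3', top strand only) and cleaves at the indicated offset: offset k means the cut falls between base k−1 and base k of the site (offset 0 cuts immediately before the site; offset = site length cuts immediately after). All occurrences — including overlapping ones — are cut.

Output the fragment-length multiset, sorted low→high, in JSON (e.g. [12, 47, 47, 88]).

Per-enzyme occurrences:
  XjeIV TTAT/4: at [88, 116, 132, 143] ⇒ [92, 120, 136, 147]
  EstIV CGGTT/1: at [9, 126] ⇒ [10, 127]
  GruI CGAC/4: at [28, 68, 94, 107, 148] ⇒ [32, 72, 98, 111, 152]
  MvoIII TGCATT/4: at [34, 54, 75, 100] ⇒ [38, 58, 79, 104]

All cut coordinates (distinct, sorted): [10, 32, 38, 58, 72, 79, 92, 98, 104, 111, 120, 127, 136, 147, 152]

Fragment lengths:
  10→32: 22 bp
  32→38: 6 bp
  38→58: 20 bp
  58→72: 14 bp
  72→79: 7 bp
  79→92: 13 bp
  92→98: 6 bp
  98→104: 6 bp
  104→111: 7 bp
  111→120: 9 bp
  120→127: 7 bp
  127→136: 9 bp
  136→147: 11 bp
  147→152: 5 bp
  152→10 (wrap): 172-152+10 = 30 bp

[5,6,6,6,7,7,7,9,9,11,13,14,20,22,30]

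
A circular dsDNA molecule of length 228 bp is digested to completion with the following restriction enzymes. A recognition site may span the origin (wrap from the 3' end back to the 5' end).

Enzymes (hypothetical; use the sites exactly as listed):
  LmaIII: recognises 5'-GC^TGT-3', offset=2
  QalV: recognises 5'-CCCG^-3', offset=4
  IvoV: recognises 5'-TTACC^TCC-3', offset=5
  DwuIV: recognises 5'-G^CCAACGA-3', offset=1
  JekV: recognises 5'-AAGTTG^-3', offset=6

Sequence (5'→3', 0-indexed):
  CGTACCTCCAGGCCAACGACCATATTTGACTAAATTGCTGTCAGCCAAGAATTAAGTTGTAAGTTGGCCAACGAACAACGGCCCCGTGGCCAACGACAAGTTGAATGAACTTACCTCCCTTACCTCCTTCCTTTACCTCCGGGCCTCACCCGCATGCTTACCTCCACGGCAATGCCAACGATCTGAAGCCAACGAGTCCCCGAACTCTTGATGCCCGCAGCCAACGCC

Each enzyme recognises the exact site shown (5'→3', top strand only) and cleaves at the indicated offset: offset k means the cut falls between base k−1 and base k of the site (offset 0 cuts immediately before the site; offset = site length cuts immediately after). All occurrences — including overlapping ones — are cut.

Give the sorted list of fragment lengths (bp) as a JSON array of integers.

[1,3,7,9,10,10,12,12,13,13,14,14,14,15,15,19,21,26]

Scan for sites:
  LmaIII GCTGT/2: at [36] ⇒ [38]
  QalV CCCG/4: at [82, 148, 198, 213, 226] ⇒ [2, 86, 152, 202, 217]
  IvoV TTACCTCC/5: at [110, 119, 132, 157] ⇒ [115, 124, 137, 162]
  DwuIV GCCAACGA/1: at [11, 66, 88, 173, 187] ⇒ [12, 67, 89, 174, 188]
  JekV AAGTTG/6: at [53, 60, 97] ⇒ [59, 66, 103]

Pooled cuts: [2, 12, 38, 59, 66, 67, 86, 89, 103, 115, 124, 137, 152, 162, 174, 188, 202, 217]

Fragment lengths:
  2→12: 10 bp
  12→38: 26 bp
  38→59: 21 bp
  59→66: 7 bp
  66→67: 1 bp
  67→86: 19 bp
  86→89: 3 bp
  89→103: 14 bp
  103→115: 12 bp
  115→124: 9 bp
  124→137: 13 bp
  137→152: 15 bp
  152→162: 10 bp
  162→174: 12 bp
  174→188: 14 bp
  188→202: 14 bp
  202→217: 15 bp
  217→2 (wrap): 228-217+2 = 13 bp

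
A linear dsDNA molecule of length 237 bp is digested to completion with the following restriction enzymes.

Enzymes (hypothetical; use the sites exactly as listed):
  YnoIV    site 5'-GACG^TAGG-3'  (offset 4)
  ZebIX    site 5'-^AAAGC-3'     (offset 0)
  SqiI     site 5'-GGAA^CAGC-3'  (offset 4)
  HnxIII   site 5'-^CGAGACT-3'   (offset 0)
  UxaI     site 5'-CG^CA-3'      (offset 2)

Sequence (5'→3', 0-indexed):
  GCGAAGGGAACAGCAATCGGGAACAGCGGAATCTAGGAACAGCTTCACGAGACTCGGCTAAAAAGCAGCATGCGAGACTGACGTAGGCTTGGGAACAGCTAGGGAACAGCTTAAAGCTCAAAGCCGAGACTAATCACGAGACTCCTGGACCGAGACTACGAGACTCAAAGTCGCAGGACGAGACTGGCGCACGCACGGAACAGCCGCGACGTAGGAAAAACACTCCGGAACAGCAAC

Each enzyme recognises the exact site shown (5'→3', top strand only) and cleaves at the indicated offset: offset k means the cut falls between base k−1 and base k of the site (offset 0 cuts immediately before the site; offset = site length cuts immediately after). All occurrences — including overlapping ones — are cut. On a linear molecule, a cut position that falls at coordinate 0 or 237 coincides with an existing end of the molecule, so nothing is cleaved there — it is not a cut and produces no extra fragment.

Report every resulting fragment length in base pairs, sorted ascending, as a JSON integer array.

[4,5,5,6,7,7,7,8,8,10,11,11,11,11,11,12,12,13,14,14,15,16,19]

Per-enzyme occurrences:
  YnoIV GACGTAGG/4: at [79, 207] ⇒ [83, 211]
  ZebIX AAAGC/0: at [61, 112, 119] ⇒ [61, 112, 119]
  SqiI GGAACAGC/4: at [6, 19, 35, 91, 102, 196, 226] ⇒ [10, 23, 39, 95, 106, 200, 230]
  HnxIII CGAGACT/0: at [47, 72, 124, 136, 150, 158, 178] ⇒ [47, 72, 124, 136, 150, 158, 178]
  UxaI CGCA/2: at [171, 187, 191] ⇒ [173, 189, 193]

Pooled cuts: [10, 23, 39, 47, 61, 72, 83, 95, 106, 112, 119, 124, 136, 150, 158, 173, 178, 189, 193, 200, 211, 230]

Fragments:
  [0,10): 10 bp
  [10,23): 13 bp
  [23,39): 16 bp
  [39,47): 8 bp
  [47,61): 14 bp
  [61,72): 11 bp
  [72,83): 11 bp
  [83,95): 12 bp
  [95,106): 11 bp
  [106,112): 6 bp
  [112,119): 7 bp
  [119,124): 5 bp
  [124,136): 12 bp
  [136,150): 14 bp
  [150,158): 8 bp
  [158,173): 15 bp
  [173,178): 5 bp
  [178,189): 11 bp
  [189,193): 4 bp
  [193,200): 7 bp
  [200,211): 11 bp
  [211,230): 19 bp
  [230,237): 7 bp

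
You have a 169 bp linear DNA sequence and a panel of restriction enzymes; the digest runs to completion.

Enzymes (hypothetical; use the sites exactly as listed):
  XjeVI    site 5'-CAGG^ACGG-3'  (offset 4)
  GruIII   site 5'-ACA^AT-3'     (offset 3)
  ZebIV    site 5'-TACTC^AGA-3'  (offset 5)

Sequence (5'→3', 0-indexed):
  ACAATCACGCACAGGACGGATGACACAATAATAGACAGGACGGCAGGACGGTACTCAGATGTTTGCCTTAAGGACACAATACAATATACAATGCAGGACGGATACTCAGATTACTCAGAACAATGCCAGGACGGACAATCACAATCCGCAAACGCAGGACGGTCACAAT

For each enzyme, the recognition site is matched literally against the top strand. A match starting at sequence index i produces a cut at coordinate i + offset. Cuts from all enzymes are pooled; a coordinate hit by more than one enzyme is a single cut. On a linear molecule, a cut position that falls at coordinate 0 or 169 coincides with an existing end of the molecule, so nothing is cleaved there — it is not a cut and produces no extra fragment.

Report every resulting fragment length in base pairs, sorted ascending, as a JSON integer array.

Site scan:
  XjeVI (CAGGACGG, off=4): starts [11, 35, 43, 93, 126, 154] → cuts [15, 39, 47, 97, 130, 158]
  GruIII (ACAAT, off=3): starts [0, 24, 75, 80, 87, 119, 134, 140, 164] → cuts [3, 27, 78, 83, 90, 122, 137, 143, 167]
  ZebIV (TACTCAGA, off=5): starts [51, 102, 111] → cuts [56, 107, 116]

Pooled cuts: [3, 15, 27, 39, 47, 56, 78, 83, 90, 97, 107, 116, 122, 130, 137, 143, 158, 167]

Fragments:
  [0,3): 3 bp
  [3,15): 12 bp
  [15,27): 12 bp
  [27,39): 12 bp
  [39,47): 8 bp
  [47,56): 9 bp
  [56,78): 22 bp
  [78,83): 5 bp
  [83,90): 7 bp
  [90,97): 7 bp
  [97,107): 10 bp
  [107,116): 9 bp
  [116,122): 6 bp
  [122,130): 8 bp
  [130,137): 7 bp
  [137,143): 6 bp
  [143,158): 15 bp
  [158,167): 9 bp
  [167,169): 2 bp

[2,3,5,6,6,7,7,7,8,8,9,9,9,10,12,12,12,15,22]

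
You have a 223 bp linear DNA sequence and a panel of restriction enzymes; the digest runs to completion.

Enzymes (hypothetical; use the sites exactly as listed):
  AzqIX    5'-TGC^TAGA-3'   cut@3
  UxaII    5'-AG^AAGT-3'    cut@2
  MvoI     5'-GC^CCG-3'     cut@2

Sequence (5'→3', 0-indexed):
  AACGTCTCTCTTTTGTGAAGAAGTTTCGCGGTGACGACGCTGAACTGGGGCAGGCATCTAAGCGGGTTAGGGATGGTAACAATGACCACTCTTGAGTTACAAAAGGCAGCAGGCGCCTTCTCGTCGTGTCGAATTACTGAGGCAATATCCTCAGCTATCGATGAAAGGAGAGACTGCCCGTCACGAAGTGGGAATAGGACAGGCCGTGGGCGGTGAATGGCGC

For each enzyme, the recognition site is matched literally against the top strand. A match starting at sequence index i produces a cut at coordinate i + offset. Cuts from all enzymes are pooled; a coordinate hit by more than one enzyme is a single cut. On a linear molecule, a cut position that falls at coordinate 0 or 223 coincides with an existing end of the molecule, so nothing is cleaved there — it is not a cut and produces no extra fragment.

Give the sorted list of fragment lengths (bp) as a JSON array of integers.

[20,46,157]

Per-enzyme occurrences:
  AzqIX (TGCTAGA, off=3): no sites
  UxaII AGAAGT/2: at [18] ⇒ [20]
  MvoI GCCCG/2: at [175] ⇒ [177]

All cut coordinates (distinct, sorted): [20, 177]

Fragment lengths:
  [0,20): 20 bp
  [20,177): 157 bp
  [177,223): 46 bp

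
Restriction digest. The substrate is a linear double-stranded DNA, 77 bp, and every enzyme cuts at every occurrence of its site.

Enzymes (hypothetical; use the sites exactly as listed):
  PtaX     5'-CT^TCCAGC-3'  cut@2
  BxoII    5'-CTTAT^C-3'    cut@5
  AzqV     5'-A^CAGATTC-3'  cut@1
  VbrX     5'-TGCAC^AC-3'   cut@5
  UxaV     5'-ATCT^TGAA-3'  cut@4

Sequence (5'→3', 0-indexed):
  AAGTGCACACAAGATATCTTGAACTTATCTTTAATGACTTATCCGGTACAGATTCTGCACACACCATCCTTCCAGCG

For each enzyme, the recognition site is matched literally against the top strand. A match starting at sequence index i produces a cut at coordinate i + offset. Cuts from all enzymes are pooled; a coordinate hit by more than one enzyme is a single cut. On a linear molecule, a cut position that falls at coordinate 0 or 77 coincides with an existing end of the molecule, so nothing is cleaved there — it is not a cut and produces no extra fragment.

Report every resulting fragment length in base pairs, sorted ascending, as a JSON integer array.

[6,7,8,9,10,11,12,14]

Scan for sites:
  PtaX (CTTCCAGC, off=2): starts [68] → cuts [70]
  BxoII (CTTATC, off=5): starts [23, 37] → cuts [28, 42]
  AzqV (ACAGATTC, off=1): starts [47] → cuts [48]
  VbrX (TGCACAC, off=5): starts [3, 55] → cuts [8, 60]
  UxaV (ATCTTGAA, off=4): starts [15] → cuts [19]

All cut coordinates (distinct, sorted): [8, 19, 28, 42, 48, 60, 70]

Fragments:
  [0,8): 8 bp
  [8,19): 11 bp
  [19,28): 9 bp
  [28,42): 14 bp
  [42,48): 6 bp
  [48,60): 12 bp
  [60,70): 10 bp
  [70,77): 7 bp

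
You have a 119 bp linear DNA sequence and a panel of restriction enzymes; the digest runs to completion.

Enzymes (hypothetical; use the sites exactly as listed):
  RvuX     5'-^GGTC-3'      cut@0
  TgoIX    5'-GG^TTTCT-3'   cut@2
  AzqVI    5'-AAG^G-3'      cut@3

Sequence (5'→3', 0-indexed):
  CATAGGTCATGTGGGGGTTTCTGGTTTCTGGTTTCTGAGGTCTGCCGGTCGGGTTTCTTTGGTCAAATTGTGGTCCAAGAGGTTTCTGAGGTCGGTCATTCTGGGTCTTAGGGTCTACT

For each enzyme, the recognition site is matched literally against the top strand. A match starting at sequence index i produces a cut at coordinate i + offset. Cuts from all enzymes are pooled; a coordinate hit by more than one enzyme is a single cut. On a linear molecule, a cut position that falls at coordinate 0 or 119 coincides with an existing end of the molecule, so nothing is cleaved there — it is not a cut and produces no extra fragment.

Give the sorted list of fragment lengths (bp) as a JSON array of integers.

[4,4,7,7,7,7,7,7,8,8,8,10,11,11,13]

Per-enzyme occurrences:
  RvuX (GGTC, off=0): starts [4, 38, 46, 60, 71, 89, 93, 103, 111] → cuts [4, 38, 46, 60, 71, 89, 93, 103, 111]
  TgoIX (GGTTTCT, off=2): starts [15, 22, 29, 51, 80] → cuts [17, 24, 31, 53, 82]
  AzqVI (AAGG, off=3): no sites

All cut coordinates (distinct, sorted): [4, 17, 24, 31, 38, 46, 53, 60, 71, 82, 89, 93, 103, 111]

Fragment lengths:
  [0,4): 4 bp
  [4,17): 13 bp
  [17,24): 7 bp
  [24,31): 7 bp
  [31,38): 7 bp
  [38,46): 8 bp
  [46,53): 7 bp
  [53,60): 7 bp
  [60,71): 11 bp
  [71,82): 11 bp
  [82,89): 7 bp
  [89,93): 4 bp
  [93,103): 10 bp
  [103,111): 8 bp
  [111,119): 8 bp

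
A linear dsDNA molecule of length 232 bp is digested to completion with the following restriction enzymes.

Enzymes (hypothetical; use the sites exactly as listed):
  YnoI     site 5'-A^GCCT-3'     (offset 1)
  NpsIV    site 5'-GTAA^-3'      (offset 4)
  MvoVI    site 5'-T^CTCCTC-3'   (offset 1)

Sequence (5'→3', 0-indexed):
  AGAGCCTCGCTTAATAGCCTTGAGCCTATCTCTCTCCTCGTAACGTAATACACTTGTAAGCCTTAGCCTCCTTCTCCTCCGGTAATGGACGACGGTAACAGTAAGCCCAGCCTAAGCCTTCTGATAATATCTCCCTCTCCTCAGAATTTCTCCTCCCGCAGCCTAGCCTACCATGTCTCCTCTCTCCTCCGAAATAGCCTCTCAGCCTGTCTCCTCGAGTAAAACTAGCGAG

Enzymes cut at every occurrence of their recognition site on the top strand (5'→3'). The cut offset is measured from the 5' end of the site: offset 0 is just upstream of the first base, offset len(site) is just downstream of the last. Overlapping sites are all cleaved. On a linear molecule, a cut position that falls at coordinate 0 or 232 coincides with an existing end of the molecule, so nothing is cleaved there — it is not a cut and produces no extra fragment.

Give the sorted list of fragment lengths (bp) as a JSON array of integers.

[3,5,5,5,6,6,6,6,7,7,8,8,10,10,10,11,11,11,12,12,13,13,13,13,21]

Scan for sites:
  YnoI (AGCCT, off=1): starts [2, 15, 22, 58, 64, 108, 114, 159, 164, 195, 203] → cuts [3, 16, 23, 59, 65, 109, 115, 160, 165, 196, 204]
  NpsIV (GTAA, off=4): starts [39, 44, 55, 81, 94, 100, 218] → cuts [43, 48, 59, 85, 98, 104, 222]
  MvoVI (TCTCCTC, off=1): starts [32, 72, 135, 148, 175, 182, 209] → cuts [33, 73, 136, 149, 176, 183, 210]

Pooled cuts: [3, 16, 23, 33, 43, 48, 59, 65, 73, 85, 98, 104, 109, 115, 136, 149, 160, 165, 176, 183, 196, 204, 210, 222]

Fragment lengths:
  [0,3): 3 bp
  [3,16): 13 bp
  [16,23): 7 bp
  [23,33): 10 bp
  [33,43): 10 bp
  [43,48): 5 bp
  [48,59): 11 bp
  [59,65): 6 bp
  [65,73): 8 bp
  [73,85): 12 bp
  [85,98): 13 bp
  [98,104): 6 bp
  [104,109): 5 bp
  [109,115): 6 bp
  [115,136): 21 bp
  [136,149): 13 bp
  [149,160): 11 bp
  [160,165): 5 bp
  [165,176): 11 bp
  [176,183): 7 bp
  [183,196): 13 bp
  [196,204): 8 bp
  [204,210): 6 bp
  [210,222): 12 bp
  [222,232): 10 bp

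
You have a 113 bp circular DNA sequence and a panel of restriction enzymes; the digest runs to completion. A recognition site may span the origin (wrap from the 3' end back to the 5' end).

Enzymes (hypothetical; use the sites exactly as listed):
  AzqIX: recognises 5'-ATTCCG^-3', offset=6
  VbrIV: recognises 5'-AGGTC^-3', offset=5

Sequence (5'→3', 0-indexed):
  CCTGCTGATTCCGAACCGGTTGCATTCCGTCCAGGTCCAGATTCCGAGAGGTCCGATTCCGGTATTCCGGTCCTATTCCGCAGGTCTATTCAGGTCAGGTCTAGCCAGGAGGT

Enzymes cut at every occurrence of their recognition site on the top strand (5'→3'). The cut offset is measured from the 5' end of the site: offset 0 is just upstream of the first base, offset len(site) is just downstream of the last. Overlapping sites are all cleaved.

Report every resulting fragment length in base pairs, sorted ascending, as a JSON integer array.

[5,6,7,8,8,8,9,10,11,12,13,16]

Site scan:
  AzqIX (ATTCCG, off=6): starts [7, 23, 40, 55, 63, 74] → cuts [13, 29, 46, 61, 69, 80]
  VbrIV (AGGTC, off=5): starts [32, 48, 81, 91, 96, 109] → cuts [1, 37, 53, 86, 96, 101]

All cut coordinates (distinct, sorted): [1, 13, 29, 37, 46, 53, 61, 69, 80, 86, 96, 101]

Fragments:
  1→13: 12 bp
  13→29: 16 bp
  29→37: 8 bp
  37→46: 9 bp
  46→53: 7 bp
  53→61: 8 bp
  61→69: 8 bp
  69→80: 11 bp
  80→86: 6 bp
  86→96: 10 bp
  96→101: 5 bp
  101→1 (wrap): 113-101+1 = 13 bp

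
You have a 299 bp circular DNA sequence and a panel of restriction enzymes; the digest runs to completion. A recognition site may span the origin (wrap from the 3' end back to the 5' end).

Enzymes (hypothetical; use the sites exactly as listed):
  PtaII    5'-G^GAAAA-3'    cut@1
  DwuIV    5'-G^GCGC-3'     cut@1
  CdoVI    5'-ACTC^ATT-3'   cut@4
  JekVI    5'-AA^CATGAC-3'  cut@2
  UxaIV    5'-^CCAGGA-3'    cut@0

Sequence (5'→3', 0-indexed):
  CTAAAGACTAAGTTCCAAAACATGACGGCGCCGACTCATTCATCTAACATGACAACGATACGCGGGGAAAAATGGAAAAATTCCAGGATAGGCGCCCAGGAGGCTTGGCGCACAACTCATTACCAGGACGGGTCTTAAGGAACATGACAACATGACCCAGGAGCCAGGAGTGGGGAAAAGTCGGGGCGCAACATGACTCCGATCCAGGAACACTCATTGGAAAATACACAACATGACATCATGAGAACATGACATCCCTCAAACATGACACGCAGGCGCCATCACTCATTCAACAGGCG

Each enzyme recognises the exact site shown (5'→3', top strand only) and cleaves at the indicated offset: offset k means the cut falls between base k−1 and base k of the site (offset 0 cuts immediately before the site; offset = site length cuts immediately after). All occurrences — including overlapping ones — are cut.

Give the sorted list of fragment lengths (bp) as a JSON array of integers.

Site scan:
  PtaII GGAAAA/1: at [65, 73, 173, 218] ⇒ [66, 74, 174, 219]
  DwuIV GGCGC/1: at [26, 90, 106, 184, 274, 295] ⇒ [27, 91, 107, 185, 275, 296]
  CdoVI ACTCATT/4: at [33, 114, 211, 283] ⇒ [37, 118, 215, 287]
  JekVI AACATGAC/2: at [18, 45, 140, 148, 189, 229, 245, 261] ⇒ [20, 47, 142, 150, 191, 231, 247, 263]
  UxaIV CCAGGA/0: at [82, 95, 122, 156, 163, 203] ⇒ [82, 95, 122, 156, 163, 203]

All cut coordinates (distinct, sorted): [20, 27, 37, 47, 66, 74, 82, 91, 95, 107, 118, 122, 142, 150, 156, 163, 174, 185, 191, 203, 215, 219, 231, 247, 263, 275, 287, 296]

Fragments:
  20→27: 7 bp
  27→37: 10 bp
  37→47: 10 bp
  47→66: 19 bp
  66→74: 8 bp
  74→82: 8 bp
  82→91: 9 bp
  91→95: 4 bp
  95→107: 12 bp
  107→118: 11 bp
  118→122: 4 bp
  122→142: 20 bp
  142→150: 8 bp
  150→156: 6 bp
  156→163: 7 bp
  163→174: 11 bp
  174→185: 11 bp
  185→191: 6 bp
  191→203: 12 bp
  203→215: 12 bp
  215→219: 4 bp
  219→231: 12 bp
  231→247: 16 bp
  247→263: 16 bp
  263→275: 12 bp
  275→287: 12 bp
  287→296: 9 bp
  296→20 (wrap): 299-296+20 = 23 bp

[4,4,4,6,6,7,7,8,8,8,9,9,10,10,11,11,11,12,12,12,12,12,12,16,16,19,20,23]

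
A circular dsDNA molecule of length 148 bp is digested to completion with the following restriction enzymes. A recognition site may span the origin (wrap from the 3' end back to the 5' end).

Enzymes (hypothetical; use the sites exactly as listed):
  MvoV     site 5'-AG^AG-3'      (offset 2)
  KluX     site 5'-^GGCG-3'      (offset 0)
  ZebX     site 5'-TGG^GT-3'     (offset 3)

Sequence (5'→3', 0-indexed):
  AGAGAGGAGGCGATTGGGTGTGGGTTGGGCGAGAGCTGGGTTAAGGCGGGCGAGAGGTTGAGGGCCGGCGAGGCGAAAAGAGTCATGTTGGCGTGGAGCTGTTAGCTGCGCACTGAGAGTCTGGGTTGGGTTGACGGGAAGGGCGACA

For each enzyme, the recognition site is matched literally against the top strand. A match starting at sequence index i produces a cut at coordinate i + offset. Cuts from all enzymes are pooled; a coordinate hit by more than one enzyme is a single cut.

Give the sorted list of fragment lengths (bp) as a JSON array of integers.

[2,4,4,4,5,5,5,6,6,6,6,7,9,9,9,9,12,12,28]

Per-enzyme occurrences:
  MvoV (AGAG, off=2): starts [0, 2, 31, 52, 78, 115] → cuts [2, 4, 33, 54, 80, 117]
  KluX (GGCG, off=0): starts [8, 27, 44, 48, 66, 71, 89, 141] → cuts [8, 27, 44, 48, 66, 71, 89, 141]
  ZebX (TGGGT, off=3): starts [14, 20, 36, 121, 126] → cuts [17, 23, 39, 124, 129]

Pooled cuts: [2, 4, 8, 17, 23, 27, 33, 39, 44, 48, 54, 66, 71, 80, 89, 117, 124, 129, 141]

Fragments:
  2→4: 2 bp
  4→8: 4 bp
  8→17: 9 bp
  17→23: 6 bp
  23→27: 4 bp
  27→33: 6 bp
  33→39: 6 bp
  39→44: 5 bp
  44→48: 4 bp
  48→54: 6 bp
  54→66: 12 bp
  66→71: 5 bp
  71→80: 9 bp
  80→89: 9 bp
  89→117: 28 bp
  117→124: 7 bp
  124→129: 5 bp
  129→141: 12 bp
  141→2 (wrap): 148-141+2 = 9 bp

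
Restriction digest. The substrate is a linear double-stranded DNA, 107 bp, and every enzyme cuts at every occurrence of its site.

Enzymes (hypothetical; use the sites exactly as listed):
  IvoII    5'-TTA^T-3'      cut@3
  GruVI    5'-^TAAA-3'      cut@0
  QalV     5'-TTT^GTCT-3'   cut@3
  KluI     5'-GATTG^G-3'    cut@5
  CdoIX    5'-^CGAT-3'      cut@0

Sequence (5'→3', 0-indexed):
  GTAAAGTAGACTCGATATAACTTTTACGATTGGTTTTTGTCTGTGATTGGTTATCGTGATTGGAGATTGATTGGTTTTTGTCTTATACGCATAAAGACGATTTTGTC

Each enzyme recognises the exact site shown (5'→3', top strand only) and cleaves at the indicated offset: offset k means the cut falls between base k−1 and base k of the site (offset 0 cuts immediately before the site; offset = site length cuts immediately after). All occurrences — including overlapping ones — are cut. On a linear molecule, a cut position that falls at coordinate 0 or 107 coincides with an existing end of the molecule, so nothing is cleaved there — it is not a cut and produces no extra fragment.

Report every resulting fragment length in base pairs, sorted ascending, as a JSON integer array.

Site scan:
  IvoII TTAT/3: at [50, 82] ⇒ [53, 85]
  GruVI TAAA/0: at [1, 91] ⇒ [1, 91]
  QalV TTTGTCT/3: at [35, 76] ⇒ [38, 79]
  KluI GATTGG/5: at [27, 44, 57, 68] ⇒ [32, 49, 62, 73]
  CdoIX CGAT/0: at [12, 26, 97] ⇒ [12, 26, 97]

Pooled cuts: [1, 12, 26, 32, 38, 49, 53, 62, 73, 79, 85, 91, 97]

Fragments:
  [0,1): 1 bp
  [1,12): 11 bp
  [12,26): 14 bp
  [26,32): 6 bp
  [32,38): 6 bp
  [38,49): 11 bp
  [49,53): 4 bp
  [53,62): 9 bp
  [62,73): 11 bp
  [73,79): 6 bp
  [79,85): 6 bp
  [85,91): 6 bp
  [91,97): 6 bp
  [97,107): 10 bp

[1,4,6,6,6,6,6,6,9,10,11,11,11,14]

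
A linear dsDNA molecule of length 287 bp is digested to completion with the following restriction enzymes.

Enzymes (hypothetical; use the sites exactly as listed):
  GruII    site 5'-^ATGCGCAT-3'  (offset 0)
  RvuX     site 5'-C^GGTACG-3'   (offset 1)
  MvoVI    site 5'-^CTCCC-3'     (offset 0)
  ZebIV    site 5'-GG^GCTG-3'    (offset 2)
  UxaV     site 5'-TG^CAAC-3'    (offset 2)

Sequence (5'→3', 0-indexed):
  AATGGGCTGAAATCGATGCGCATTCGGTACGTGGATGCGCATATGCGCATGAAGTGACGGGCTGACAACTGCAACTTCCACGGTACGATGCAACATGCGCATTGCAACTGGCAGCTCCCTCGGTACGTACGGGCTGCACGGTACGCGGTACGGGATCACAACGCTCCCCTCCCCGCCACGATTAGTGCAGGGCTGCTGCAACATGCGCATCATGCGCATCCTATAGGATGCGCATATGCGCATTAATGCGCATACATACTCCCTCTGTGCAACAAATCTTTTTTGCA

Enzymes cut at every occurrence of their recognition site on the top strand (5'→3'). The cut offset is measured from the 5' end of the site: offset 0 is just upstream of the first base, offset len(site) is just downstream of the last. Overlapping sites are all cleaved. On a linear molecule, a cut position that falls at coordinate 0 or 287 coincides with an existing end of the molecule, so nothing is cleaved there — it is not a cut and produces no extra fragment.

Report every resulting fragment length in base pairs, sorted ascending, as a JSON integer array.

[4,4,5,5,7,7,7,7,8,8,9,9,9,10,10,10,10,10,10,11,11,11,13,16,17,18,18,23]

Per-enzyme occurrences:
  GruII (ATGCGCAT, off=0): starts [15, 34, 42, 94, 202, 211, 227, 235, 245] → cuts [15, 34, 42, 94, 202, 211, 227, 235, 245]
  RvuX (CGGTACG, off=1): starts [24, 80, 120, 138, 145] → cuts [25, 81, 121, 139, 146]
  MvoVI (CTCCC, off=0): starts [114, 163, 168, 258] → cuts [114, 163, 168, 258]
  ZebIV (GGGCTG, off=2): starts [3, 58, 130, 189] → cuts [5, 60, 132, 191]
  UxaV (TGCAAC, off=2): starts [69, 88, 102, 196, 267] → cuts [71, 90, 104, 198, 269]

Pooled cuts: [5, 15, 25, 34, 42, 60, 71, 81, 90, 94, 104, 114, 121, 132, 139, 146, 163, 168, 191, 198, 202, 211, 227, 235, 245, 258, 269]

Fragment lengths:
  [0,5): 5 bp
  [5,15): 10 bp
  [15,25): 10 bp
  [25,34): 9 bp
  [34,42): 8 bp
  [42,60): 18 bp
  [60,71): 11 bp
  [71,81): 10 bp
  [81,90): 9 bp
  [90,94): 4 bp
  [94,104): 10 bp
  [104,114): 10 bp
  [114,121): 7 bp
  [121,132): 11 bp
  [132,139): 7 bp
  [139,146): 7 bp
  [146,163): 17 bp
  [163,168): 5 bp
  [168,191): 23 bp
  [191,198): 7 bp
  [198,202): 4 bp
  [202,211): 9 bp
  [211,227): 16 bp
  [227,235): 8 bp
  [235,245): 10 bp
  [245,258): 13 bp
  [258,269): 11 bp
  [269,287): 18 bp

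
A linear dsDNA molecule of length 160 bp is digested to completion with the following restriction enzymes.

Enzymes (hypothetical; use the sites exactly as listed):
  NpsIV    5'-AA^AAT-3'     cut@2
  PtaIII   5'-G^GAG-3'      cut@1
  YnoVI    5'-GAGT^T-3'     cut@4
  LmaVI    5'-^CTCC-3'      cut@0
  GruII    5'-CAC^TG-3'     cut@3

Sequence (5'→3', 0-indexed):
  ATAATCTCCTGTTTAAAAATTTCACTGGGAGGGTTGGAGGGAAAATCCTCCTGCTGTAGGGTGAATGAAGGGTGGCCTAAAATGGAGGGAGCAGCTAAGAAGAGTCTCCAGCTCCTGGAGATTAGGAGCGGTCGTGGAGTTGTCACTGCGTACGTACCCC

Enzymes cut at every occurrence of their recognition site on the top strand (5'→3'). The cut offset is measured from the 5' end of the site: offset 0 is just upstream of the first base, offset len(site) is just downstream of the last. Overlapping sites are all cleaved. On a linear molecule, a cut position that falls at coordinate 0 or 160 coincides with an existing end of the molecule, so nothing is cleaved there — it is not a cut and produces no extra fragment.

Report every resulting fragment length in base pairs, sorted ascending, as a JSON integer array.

Per-enzyme occurrences:
  NpsIV AAAAT/2: at [15, 41, 78] ⇒ [17, 43, 80]
  PtaIII GGAG/1: at [27, 35, 83, 87, 116, 124, 135] ⇒ [28, 36, 84, 88, 117, 125, 136]
  YnoVI GAGTT/4: at [136] ⇒ [140]
  LmaVI CTCC/0: at [5, 47, 105, 111] ⇒ [5, 47, 105, 111]
  GruII CACTG/3: at [22, 143] ⇒ [25, 146]

All cut coordinates (distinct, sorted): [5, 17, 25, 28, 36, 43, 47, 80, 84, 88, 105, 111, 117, 125, 136, 140, 146]

Fragments:
  [0,5): 5 bp
  [5,17): 12 bp
  [17,25): 8 bp
  [25,28): 3 bp
  [28,36): 8 bp
  [36,43): 7 bp
  [43,47): 4 bp
  [47,80): 33 bp
  [80,84): 4 bp
  [84,88): 4 bp
  [88,105): 17 bp
  [105,111): 6 bp
  [111,117): 6 bp
  [117,125): 8 bp
  [125,136): 11 bp
  [136,140): 4 bp
  [140,146): 6 bp
  [146,160): 14 bp

[3,4,4,4,4,5,6,6,6,7,8,8,8,11,12,14,17,33]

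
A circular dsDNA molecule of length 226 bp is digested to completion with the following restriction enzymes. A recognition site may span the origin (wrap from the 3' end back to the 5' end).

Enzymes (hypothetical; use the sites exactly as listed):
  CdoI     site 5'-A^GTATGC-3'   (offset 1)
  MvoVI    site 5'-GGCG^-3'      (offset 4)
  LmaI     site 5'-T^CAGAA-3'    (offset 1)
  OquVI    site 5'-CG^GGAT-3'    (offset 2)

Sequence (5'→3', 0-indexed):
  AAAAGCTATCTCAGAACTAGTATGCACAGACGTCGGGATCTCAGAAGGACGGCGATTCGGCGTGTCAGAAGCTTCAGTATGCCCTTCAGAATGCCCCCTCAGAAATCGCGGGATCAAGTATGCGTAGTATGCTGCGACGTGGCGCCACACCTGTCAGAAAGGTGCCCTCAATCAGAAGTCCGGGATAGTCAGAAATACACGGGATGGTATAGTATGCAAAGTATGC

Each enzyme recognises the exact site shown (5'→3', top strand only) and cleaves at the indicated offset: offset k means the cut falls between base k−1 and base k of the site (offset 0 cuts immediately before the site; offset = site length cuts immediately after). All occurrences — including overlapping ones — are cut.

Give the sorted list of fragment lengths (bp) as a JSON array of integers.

[3,6,7,7,8,8,9,9,10,10,10,10,11,11,12,13,13,16,17,18,18]

Scan for sites:
  CdoI AGTATGC/1: at [18, 75, 116, 125, 210, 219] ⇒ [19, 76, 117, 126, 211, 220]
  MvoVI GGCG/4: at [50, 58, 140] ⇒ [54, 62, 144]
  LmaI TCAGAA/1: at [10, 40, 64, 85, 98, 153, 171, 188] ⇒ [11, 41, 65, 86, 99, 154, 172, 189]
  OquVI CGGGAT/2: at [33, 108, 180, 199] ⇒ [35, 110, 182, 201]

Pooled cuts: [11, 19, 35, 41, 54, 62, 65, 76, 86, 99, 110, 117, 126, 144, 154, 172, 182, 189, 201, 211, 220]

Fragment lengths:
  11→19: 8 bp
  19→35: 16 bp
  35→41: 6 bp
  41→54: 13 bp
  54→62: 8 bp
  62→65: 3 bp
  65→76: 11 bp
  76→86: 10 bp
  86→99: 13 bp
  99→110: 11 bp
  110→117: 7 bp
  117→126: 9 bp
  126→144: 18 bp
  144→154: 10 bp
  154→172: 18 bp
  172→182: 10 bp
  182→189: 7 bp
  189→201: 12 bp
  201→211: 10 bp
  211→220: 9 bp
  220→11 (wrap): 226-220+11 = 17 bp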